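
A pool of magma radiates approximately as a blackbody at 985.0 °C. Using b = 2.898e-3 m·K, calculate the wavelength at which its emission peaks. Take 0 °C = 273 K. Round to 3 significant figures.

λ_max ≈ 2.30×10³ nm

T = 985.0 °C + 273 = 1258.0 K.
Wien's displacement law: λ_max = b/T = (2.898×10⁻³ m·K)/(1258.0 K) = 2.304×10⁻⁶ m.
That is 2.30×10³ nm, in the infrared range.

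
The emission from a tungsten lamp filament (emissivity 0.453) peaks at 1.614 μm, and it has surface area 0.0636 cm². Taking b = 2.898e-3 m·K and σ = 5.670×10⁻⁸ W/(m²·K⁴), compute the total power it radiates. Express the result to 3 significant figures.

P ≈ 1.70 W

Wien's law: T = b/λ_max = 2.898×10⁻³/1.614×10⁻⁶ = 1795.54 K.
Area A = 0.0636 cm² = 6.36×10⁻⁶ m².
Then P = εσAT⁴ = 0.453×5.670×10⁻⁸×6.36×10⁻⁶×(1795.54)⁴ = 1.70 W.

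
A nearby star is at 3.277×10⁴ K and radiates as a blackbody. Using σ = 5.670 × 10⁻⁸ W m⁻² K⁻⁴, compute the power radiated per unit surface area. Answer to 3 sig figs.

Stefan–Boltzmann: I = σT⁴ = 5.670×10⁻⁸ × (3.277×10⁴)⁴ = 6.54×10¹⁰ W/m².

I ≈ 6.54×10¹⁰ W/m²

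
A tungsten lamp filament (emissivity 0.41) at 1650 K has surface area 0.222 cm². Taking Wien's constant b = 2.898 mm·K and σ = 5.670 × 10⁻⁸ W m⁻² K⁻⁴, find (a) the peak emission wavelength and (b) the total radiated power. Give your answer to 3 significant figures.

(a) λ_max = b/T = 2.898×10⁻³/1650 = 1.756×10⁻⁶ m = 1.76 μm.
Area A = 0.222 cm² = 2.22×10⁻⁵ m².
(b) P = εσAT⁴ = 0.41×5.670×10⁻⁸×2.22×10⁻⁵×(1650)⁴ = 3.83 W.

λ_max ≈ 1.76 μm; P ≈ 3.83 W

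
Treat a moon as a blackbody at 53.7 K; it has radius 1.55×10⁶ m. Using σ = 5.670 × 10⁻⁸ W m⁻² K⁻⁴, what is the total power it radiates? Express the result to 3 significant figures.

P ≈ 1.42×10¹³ W

Surface area A = 4πR² = 4π(1.55×10⁶ m)² = 3.01907×10¹³ m².
P = σAT⁴ = 5.670×10⁻⁸ × 3.01907×10¹³ × (53.7)⁴ = 1.42×10¹³ W.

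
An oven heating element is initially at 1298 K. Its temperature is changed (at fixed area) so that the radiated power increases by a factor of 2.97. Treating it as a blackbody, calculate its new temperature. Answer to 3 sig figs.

P ∝ T⁴, so T₂/T₁ = (P₂/P₁)^(1/4) = (2.97)^(1/4) = 1.31277.
T₂ = 1298 × 1.31277 = 1.70×10³ K.

T₂ ≈ 1.70×10³ K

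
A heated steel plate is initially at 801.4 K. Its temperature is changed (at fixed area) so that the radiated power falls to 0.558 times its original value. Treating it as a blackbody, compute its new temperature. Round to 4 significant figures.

P ∝ T⁴, so T₂/T₁ = (P₂/P₁)^(1/4) = (0.558)^(1/4) = 0.864288.
T₂ = 801.4 × 0.864288 = 692.6 K.

T₂ ≈ 692.6 K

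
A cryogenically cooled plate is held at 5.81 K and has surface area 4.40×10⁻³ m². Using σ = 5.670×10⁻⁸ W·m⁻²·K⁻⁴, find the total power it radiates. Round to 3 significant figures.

P ≈ 2.84×10⁻⁷ W

Area A = 4.40×10⁻³ m².
P = σAT⁴ = 5.670×10⁻⁸ × 4.40×10⁻³ × (5.81)⁴ = 2.84×10⁻⁷ W.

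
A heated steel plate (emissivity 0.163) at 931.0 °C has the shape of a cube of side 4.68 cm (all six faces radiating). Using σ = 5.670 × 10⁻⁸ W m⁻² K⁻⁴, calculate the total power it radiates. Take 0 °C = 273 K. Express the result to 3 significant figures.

T = 931.0 °C + 273 = 1204.0 K.
Area A = 6s² = 6×(0.0468 m)² = 0.0131414 m².
P = εσAT⁴ = 0.163 × 5.670×10⁻⁸ × 0.0131414 × (1204.0)⁴ = 255 W.

P ≈ 255 W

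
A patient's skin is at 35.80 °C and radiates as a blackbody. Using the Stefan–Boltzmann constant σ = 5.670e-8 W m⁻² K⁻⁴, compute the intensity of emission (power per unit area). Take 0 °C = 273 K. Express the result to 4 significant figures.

I ≈ 515.6 W/m²

T = 35.80 °C + 273 = 308.80 K.
Stefan–Boltzmann: I = σT⁴ = 5.670×10⁻⁸ × (308.80)⁴ = 515.6 W/m².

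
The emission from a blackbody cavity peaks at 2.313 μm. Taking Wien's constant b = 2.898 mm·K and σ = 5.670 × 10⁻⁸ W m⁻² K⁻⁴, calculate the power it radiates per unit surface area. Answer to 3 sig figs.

Wien's law: T = b/λ_max = 2.898×10⁻³/2.313×10⁻⁶ = 1252.92 K.
Then I = σT⁴ = 5.670×10⁻⁸×(1252.92)⁴ = 1.40×10⁵ W/m².

I ≈ 1.40×10⁵ W/m²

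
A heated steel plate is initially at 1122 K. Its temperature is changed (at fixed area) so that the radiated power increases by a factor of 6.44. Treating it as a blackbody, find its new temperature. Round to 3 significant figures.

P ∝ T⁴, so T₂/T₁ = (P₂/P₁)^(1/4) = (6.44)^(1/4) = 1.59302.
T₂ = 1122 × 1.59302 = 1.79×10³ K.

T₂ ≈ 1.79×10³ K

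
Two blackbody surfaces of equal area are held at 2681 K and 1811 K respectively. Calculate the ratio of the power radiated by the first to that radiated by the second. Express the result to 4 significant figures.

With equal areas, P₁/P₂ = (T₁/T₂)⁴ = (2681/1811)⁴ = 4.803.

P₁/P₂ ≈ 4.803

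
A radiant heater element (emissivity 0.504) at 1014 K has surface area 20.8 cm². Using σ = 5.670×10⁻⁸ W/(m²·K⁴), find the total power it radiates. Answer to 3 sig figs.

Area A = 20.8 cm² = 2.08×10⁻³ m².
P = εσAT⁴ = 0.504 × 5.670×10⁻⁸ × 2.08×10⁻³ × (1014)⁴ = 62.8 W.

P ≈ 62.8 W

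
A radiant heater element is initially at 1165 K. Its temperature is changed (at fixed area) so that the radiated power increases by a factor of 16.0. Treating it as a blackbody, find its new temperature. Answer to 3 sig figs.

P ∝ T⁴, so T₂/T₁ = (P₂/P₁)^(1/4) = (16.0)^(1/4) = 2.00000.
T₂ = 1165 × 2.00000 = 2.33×10³ K.

T₂ ≈ 2.33×10³ K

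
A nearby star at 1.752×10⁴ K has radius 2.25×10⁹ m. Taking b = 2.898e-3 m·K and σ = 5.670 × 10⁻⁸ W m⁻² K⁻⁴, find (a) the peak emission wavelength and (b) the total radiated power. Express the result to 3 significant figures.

(a) λ_max = b/T = 2.898×10⁻³/1.752×10⁴ = 1.654×10⁻⁷ m = 165 nm.
Surface area A = 4πR² = 4π(2.25×10⁹ m)² = 6.36173×10¹⁹ m².
(b) P = σAT⁴ = 5.670×10⁻⁸×6.36173×10¹⁹×(1.752×10⁴)⁴ = 3.40×10²⁹ W.

λ_max ≈ 165 nm; P ≈ 3.40×10²⁹ W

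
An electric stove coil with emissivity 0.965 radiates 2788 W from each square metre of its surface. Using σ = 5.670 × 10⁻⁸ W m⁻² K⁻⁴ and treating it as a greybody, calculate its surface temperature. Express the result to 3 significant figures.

T ≈ 475 K

I = εσT⁴, so T = (I/εσ)^(1/4) = (2788/(0.965×5.670×10⁻⁸))^(1/4) = 475 K.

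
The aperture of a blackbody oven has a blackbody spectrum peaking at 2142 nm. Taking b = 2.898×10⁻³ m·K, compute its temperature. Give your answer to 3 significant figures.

T ≈ 1.35×10³ K

Wien's law gives T = b/λ_max = (2.898×10⁻³ m·K)/(2.142×10⁻⁶ m) = 1.35×10³ K.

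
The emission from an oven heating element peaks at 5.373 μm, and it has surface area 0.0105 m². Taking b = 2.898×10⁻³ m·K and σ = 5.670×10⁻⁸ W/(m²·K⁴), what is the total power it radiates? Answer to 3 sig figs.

Wien's law: T = b/λ_max = 2.898×10⁻³/5.373×10⁻⁶ = 539.363 K.
Area A = 0.0105 m².
Then P = σAT⁴ = 5.670×10⁻⁸×0.0105×(539.363)⁴ = 50.4 W.

P ≈ 50.4 W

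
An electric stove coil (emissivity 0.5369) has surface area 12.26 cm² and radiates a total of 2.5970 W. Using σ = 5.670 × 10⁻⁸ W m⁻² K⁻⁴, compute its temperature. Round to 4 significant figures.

Area A = 12.26 cm² = 1.226×10⁻³ m².
P = εσAT⁴ ⇒ T = (P/(εσA))^(1/4) = (2.5970/(0.5369×5.670×10⁻⁸×1.226×10⁻³))^(1/4) = 513.6 K.

T ≈ 513.6 K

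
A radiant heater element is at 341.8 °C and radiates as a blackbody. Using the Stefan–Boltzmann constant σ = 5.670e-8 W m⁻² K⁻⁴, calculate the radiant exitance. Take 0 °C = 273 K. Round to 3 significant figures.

I ≈ 8.10×10³ W/m²

T = 341.8 °C + 273 = 614.8 K.
Stefan–Boltzmann: I = σT⁴ = 5.670×10⁻⁸ × (614.8)⁴ = 8.10×10³ W/m².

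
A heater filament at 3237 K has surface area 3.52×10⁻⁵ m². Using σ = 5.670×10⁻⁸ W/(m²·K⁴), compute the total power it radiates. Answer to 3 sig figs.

P ≈ 219 W

Area A = 3.52×10⁻⁵ m².
P = σAT⁴ = 5.670×10⁻⁸ × 3.52×10⁻⁵ × (3237)⁴ = 219 W.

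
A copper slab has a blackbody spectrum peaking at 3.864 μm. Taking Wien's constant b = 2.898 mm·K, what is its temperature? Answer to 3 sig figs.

T ≈ 750 K

Wien's law gives T = b/λ_max = (2.898×10⁻³ m·K)/(3.864×10⁻⁶ m) = 750 K.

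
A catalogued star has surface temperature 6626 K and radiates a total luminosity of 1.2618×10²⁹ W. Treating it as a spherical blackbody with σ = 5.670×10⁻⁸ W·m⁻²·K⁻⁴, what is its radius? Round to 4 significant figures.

L = 4πR²σT⁴ ⇒ R = √(L/(4πσT⁴)).
σT⁴ = 1.09292×10⁸ W/m², so R = √(1.2618×10²⁹/(4π×1.09292×10⁸)) = 9.585×10⁹ m.

R ≈ 9.585×10⁹ m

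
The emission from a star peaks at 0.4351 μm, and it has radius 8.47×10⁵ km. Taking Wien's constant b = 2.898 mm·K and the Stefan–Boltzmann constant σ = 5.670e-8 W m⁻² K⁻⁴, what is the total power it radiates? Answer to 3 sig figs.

Wien's law: T = b/λ_max = 2.898×10⁻³/4.351×10⁻⁷ = 6660.54 K.
Surface area A = 4πR² = 4π(8.47×10⁸ m)² = 9.01523×10¹⁸ m².
Then P = σAT⁴ = 5.670×10⁻⁸×9.01523×10¹⁸×(6660.54)⁴ = 1.01×10²⁷ W.

P ≈ 1.01×10²⁷ W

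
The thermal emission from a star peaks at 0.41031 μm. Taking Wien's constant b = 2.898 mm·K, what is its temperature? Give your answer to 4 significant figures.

Wien's law gives T = b/λ_max = (2.898×10⁻³ m·K)/(4.1031×10⁻⁷ m) = 7063 K.

T ≈ 7063 K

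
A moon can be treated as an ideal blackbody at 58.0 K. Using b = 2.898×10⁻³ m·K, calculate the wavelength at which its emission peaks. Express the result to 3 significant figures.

λ_max ≈ 50.0 μm

Wien's displacement law: λ_max = b/T = (2.898×10⁻³ m·K)/(58.0 K) = 4.997×10⁻⁵ m.
That is 50.0 μm, in the infrared range.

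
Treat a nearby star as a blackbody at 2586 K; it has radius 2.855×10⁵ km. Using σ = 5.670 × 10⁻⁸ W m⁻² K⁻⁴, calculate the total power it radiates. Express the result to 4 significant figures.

Surface area A = 4πR² = 4π(2.855×10⁸ m)² = 1.02429×10¹⁸ m².
P = σAT⁴ = 5.670×10⁻⁸ × 1.02429×10¹⁸ × (2586)⁴ = 2.597×10²⁴ W.

P ≈ 2.597×10²⁴ W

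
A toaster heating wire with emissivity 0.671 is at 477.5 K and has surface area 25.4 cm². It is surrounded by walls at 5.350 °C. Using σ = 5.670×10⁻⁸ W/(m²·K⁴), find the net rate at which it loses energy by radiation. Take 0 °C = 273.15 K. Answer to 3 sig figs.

Net loss ≈ 4.44 W

Surroundings: T = 5.350 °C + 273.15 = 278.500 K.
Area A = 25.4 cm² = 2.54×10⁻³ m².
Net radiated power P_net = εσA(T⁴ − T₀⁴) = 0.671×5.670×10⁻⁸×2.54×10⁻³×(477.5⁴ − 278.500⁴).
T⁴ − T₀⁴ = 5.19869×10¹⁰ − 6.01590×10⁹ = 4.59710×10¹⁰ K⁴, so P_net = 4.44 W.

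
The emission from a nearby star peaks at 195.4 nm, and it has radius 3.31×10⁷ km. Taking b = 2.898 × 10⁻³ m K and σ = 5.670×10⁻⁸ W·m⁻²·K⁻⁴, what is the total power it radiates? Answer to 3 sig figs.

P ≈ 3.78×10³¹ W

Wien's law: T = b/λ_max = 2.898×10⁻³/1.954×10⁻⁷ = 14831.1 K.
Surface area A = 4πR² = 4π(3.31×10¹⁰ m)² = 1.37678×10²² m².
Then P = σAT⁴ = 5.670×10⁻⁸×1.37678×10²²×(14831.1)⁴ = 3.78×10³¹ W.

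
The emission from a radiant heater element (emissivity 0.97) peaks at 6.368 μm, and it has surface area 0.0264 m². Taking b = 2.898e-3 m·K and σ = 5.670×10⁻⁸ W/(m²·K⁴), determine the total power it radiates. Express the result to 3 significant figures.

Wien's law: T = b/λ_max = 2.898×10⁻³/6.368×10⁻⁶ = 455.088 K.
Area A = 0.0264 m².
Then P = εσAT⁴ = 0.97×5.670×10⁻⁸×0.0264×(455.088)⁴ = 62.3 W.

P ≈ 62.3 W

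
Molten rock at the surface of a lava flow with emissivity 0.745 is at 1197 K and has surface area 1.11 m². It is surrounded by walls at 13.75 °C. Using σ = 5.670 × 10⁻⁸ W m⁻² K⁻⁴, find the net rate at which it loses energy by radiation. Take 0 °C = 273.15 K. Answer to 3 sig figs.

Surroundings: T = 13.75 °C + 273.15 = 286.90 K.
Area A = 1.11 m².
Net radiated power P_net = εσA(T⁴ − T₀⁴) = 0.745×5.670×10⁻⁸×1.11×(1197⁴ − 286.90⁴).
T⁴ − T₀⁴ = 2.05294×10¹² − 6.77520×10⁹ = 2.04616×10¹² K⁴, so P_net = 9.59×10⁴ W.

Net loss ≈ 9.59×10⁴ W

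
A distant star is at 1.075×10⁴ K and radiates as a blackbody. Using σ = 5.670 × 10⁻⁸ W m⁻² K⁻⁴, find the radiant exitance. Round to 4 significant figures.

Stefan–Boltzmann: I = σT⁴ = 5.670×10⁻⁸ × (1.075×10⁴)⁴ = 7.572×10⁸ W/m².

I ≈ 7.572×10⁸ W/m²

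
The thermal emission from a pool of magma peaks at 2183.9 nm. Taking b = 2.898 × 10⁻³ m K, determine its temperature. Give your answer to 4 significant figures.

T ≈ 1327 K

Wien's law gives T = b/λ_max = (2.898×10⁻³ m·K)/(2.1839×10⁻⁶ m) = 1327 K.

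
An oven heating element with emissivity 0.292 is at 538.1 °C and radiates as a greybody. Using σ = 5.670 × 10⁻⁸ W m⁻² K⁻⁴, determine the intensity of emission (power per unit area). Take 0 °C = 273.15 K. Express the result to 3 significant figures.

I ≈ 7.17×10³ W/m²

T = 538.1 °C + 273.15 = 811.25 K.
Stefan–Boltzmann: I = εσT⁴ = 0.292 × 5.670×10⁻⁸ × (811.25)⁴ = 7.17×10³ W/m².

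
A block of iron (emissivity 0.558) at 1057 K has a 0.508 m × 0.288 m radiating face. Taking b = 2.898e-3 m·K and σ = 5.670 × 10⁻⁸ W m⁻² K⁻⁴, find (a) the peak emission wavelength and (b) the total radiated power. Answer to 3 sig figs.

(a) λ_max = b/T = 2.898×10⁻³/1057 = 2.742×10⁻⁶ m = 2.74 μm.
Area A = 0.508 × 0.288 = 0.146304 m².
(b) P = εσAT⁴ = 0.558×5.670×10⁻⁸×0.146304×(1057)⁴ = 5.78×10³ W.

λ_max ≈ 2.74 μm; P ≈ 5.78×10³ W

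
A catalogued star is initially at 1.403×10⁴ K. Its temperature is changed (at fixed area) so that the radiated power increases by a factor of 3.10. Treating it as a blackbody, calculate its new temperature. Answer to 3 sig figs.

P ∝ T⁴, so T₂/T₁ = (P₂/P₁)^(1/4) = (3.10)^(1/4) = 1.32691.
T₂ = 1.403×10⁴ × 1.32691 = 1.86×10⁴ K.

T₂ ≈ 1.86×10⁴ K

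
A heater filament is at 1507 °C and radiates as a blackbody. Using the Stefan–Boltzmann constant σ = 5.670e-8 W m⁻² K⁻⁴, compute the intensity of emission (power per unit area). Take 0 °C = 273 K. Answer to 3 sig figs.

T = 1507 °C + 273 = 1780 K.
Stefan–Boltzmann: I = σT⁴ = 5.670×10⁻⁸ × (1780)⁴ = 5.69×10⁵ W/m².

I ≈ 5.69×10⁵ W/m²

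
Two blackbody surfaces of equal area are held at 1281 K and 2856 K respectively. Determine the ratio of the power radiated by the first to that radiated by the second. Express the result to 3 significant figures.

P₁/P₂ ≈ 0.0405

With equal areas, P₁/P₂ = (T₁/T₂)⁴ = (1281/2856)⁴ = 0.0405.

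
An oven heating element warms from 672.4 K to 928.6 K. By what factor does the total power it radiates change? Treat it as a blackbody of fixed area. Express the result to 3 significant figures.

P₂/P₁ ≈ 3.64

P ∝ T⁴, so P₂/P₁ = (T₂/T₁)⁴ = (928.6/672.4)⁴ = (1.38102)⁴ = 3.64.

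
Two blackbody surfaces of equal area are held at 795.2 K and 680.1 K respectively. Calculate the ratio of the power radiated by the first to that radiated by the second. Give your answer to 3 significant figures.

P₁/P₂ ≈ 1.87

With equal areas, P₁/P₂ = (T₁/T₂)⁴ = (795.2/680.1)⁴ = 1.87.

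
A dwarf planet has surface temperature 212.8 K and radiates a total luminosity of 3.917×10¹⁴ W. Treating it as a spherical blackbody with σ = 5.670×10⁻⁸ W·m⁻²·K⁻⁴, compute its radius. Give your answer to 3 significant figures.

L = 4πR²σT⁴ ⇒ R = √(L/(4πσT⁴)).
σT⁴ = 116.271 W/m², so R = √(3.917×10¹⁴/(4π×116.271)) = 5.18×10⁵ m.

R ≈ 5.18×10⁵ m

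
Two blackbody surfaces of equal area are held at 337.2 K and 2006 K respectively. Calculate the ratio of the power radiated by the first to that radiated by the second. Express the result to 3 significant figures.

With equal areas, P₁/P₂ = (T₁/T₂)⁴ = (337.2/2006)⁴ = 7.98×10⁻⁴.

P₁/P₂ ≈ 7.98×10⁻⁴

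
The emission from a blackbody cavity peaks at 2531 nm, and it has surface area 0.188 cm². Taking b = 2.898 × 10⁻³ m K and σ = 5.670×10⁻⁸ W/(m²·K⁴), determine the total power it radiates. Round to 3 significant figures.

Wien's law: T = b/λ_max = 2.898×10⁻³/2.531×10⁻⁶ = 1145.00 K.
Area A = 0.188 cm² = 1.88×10⁻⁵ m².
Then P = σAT⁴ = 5.670×10⁻⁸×1.88×10⁻⁵×(1145.00)⁴ = 1.83 W.

P ≈ 1.83 W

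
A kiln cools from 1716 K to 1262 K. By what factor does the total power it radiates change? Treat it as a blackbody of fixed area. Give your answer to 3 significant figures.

P₂/P₁ ≈ 0.293

P ∝ T⁴, so P₂/P₁ = (T₂/T₁)⁴ = (1262/1716)⁴ = (0.735431)⁴ = 0.293.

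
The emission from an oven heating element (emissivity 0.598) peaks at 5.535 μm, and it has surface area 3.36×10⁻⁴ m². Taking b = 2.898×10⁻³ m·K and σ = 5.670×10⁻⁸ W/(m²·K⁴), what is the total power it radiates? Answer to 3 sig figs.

Wien's law: T = b/λ_max = 2.898×10⁻³/5.535×10⁻⁶ = 523.577 K.
Area A = 3.36×10⁻⁴ m².
Then P = εσAT⁴ = 0.598×5.670×10⁻⁸×3.36×10⁻⁴×(523.577)⁴ = 0.856 W.

P ≈ 0.856 W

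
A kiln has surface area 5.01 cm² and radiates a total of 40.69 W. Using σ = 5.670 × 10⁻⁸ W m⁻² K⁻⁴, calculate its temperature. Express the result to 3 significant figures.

T ≈ 1.09×10³ K

Area A = 5.01 cm² = 5.01×10⁻⁴ m².
P = σAT⁴ ⇒ T = (P/(σA))^(1/4) = (40.69/(5.670×10⁻⁸×5.01×10⁻⁴))^(1/4) = 1.09×10³ K.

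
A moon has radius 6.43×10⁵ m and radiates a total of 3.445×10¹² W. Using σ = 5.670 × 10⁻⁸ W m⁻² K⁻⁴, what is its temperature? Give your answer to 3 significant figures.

T ≈ 58.5 K

Surface area A = 4πR² = 4π(6.43×10⁵ m)² = 5.19555×10¹² m².
P = σAT⁴ ⇒ T = (P/(σA))^(1/4) = (3.445×10¹²/(5.670×10⁻⁸×5.19555×10¹²))^(1/4) = 58.5 K.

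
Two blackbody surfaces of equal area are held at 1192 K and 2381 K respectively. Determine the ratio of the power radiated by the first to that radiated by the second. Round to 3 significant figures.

With equal areas, P₁/P₂ = (T₁/T₂)⁴ = (1192/2381)⁴ = 0.0628.

P₁/P₂ ≈ 0.0628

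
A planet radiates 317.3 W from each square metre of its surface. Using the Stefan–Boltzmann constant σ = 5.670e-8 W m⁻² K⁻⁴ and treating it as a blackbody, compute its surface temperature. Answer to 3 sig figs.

T ≈ 274 K

I = σT⁴, so T = (I/σ)^(1/4) = (317.3/(5.670×10⁻⁸))^(1/4) = 274 K.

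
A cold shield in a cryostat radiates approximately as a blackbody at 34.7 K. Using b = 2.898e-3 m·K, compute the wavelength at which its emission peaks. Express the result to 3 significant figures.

λ_max ≈ 83.5 μm

Wien's displacement law: λ_max = b/T = (2.898×10⁻³ m·K)/(34.7 K) = 8.352×10⁻⁵ m.
That is 83.5 μm, in the infrared range.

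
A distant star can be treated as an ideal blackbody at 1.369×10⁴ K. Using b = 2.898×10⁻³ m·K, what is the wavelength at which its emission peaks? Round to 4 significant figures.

Wien's displacement law: λ_max = b/T = (2.898×10⁻³ m·K)/(1.369×10⁴ K) = 2.1169×10⁻⁷ m.
That is 211.7 nm, in the ultraviolet range.

λ_max ≈ 211.7 nm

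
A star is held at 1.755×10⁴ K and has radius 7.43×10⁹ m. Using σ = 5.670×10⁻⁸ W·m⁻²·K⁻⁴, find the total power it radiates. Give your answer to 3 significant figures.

P ≈ 3.73×10³⁰ W

Surface area A = 4πR² = 4π(7.43×10⁹ m)² = 6.93725×10²⁰ m².
P = σAT⁴ = 5.670×10⁻⁸ × 6.93725×10²⁰ × (1.755×10⁴)⁴ = 3.73×10³⁰ W.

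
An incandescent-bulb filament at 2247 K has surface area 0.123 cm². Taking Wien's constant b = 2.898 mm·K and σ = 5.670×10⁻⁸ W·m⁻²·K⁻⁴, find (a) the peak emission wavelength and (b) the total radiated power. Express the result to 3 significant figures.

(a) λ_max = b/T = 2.898×10⁻³/2247 = 1.290×10⁻⁶ m = 1.29×10³ nm.
Area A = 0.123 cm² = 1.23×10⁻⁵ m².
(b) P = σAT⁴ = 5.670×10⁻⁸×1.23×10⁻⁵×(2247)⁴ = 17.8 W.

λ_max ≈ 1.29×10³ nm; P ≈ 17.8 W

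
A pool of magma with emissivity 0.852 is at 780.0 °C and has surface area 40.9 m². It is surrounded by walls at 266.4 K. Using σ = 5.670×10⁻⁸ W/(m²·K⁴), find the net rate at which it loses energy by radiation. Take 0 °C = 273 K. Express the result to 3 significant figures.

T = 780.0 °C + 273 = 1053.0 K.
Area A = 40.9 m².
Net radiated power P_net = εσA(T⁴ − T₀⁴) = 0.852×5.670×10⁻⁸×40.9×(1053.0⁴ − 266.4⁴).
T⁴ − T₀⁴ = 1.22946×10¹² − 5.03659×10⁹ = 1.22442×10¹² K⁴, so P_net = 2.42×10⁶ W.

Net loss ≈ 2.42×10⁶ W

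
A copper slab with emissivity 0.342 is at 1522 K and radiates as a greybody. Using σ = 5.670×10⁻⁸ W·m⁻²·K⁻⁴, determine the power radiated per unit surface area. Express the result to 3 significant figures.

Stefan–Boltzmann: I = εσT⁴ = 0.342 × 5.670×10⁻⁸ × (1522)⁴ = 1.04×10⁵ W/m².

I ≈ 1.04×10⁵ W/m²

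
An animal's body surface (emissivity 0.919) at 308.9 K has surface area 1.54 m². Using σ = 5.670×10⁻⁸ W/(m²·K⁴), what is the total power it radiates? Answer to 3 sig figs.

Area A = 1.54 m².
P = εσAT⁴ = 0.919 × 5.670×10⁻⁸ × 1.54 × (308.9)⁴ = 731 W.

P ≈ 731 W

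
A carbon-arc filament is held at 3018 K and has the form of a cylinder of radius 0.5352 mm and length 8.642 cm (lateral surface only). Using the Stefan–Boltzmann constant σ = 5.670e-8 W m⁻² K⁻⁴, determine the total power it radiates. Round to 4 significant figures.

P ≈ 1367 W

Lateral area A = 2πrL = 2π×5.352×10⁻⁴×0.08642 = 2.90610×10⁻⁴ m².
P = σAT⁴ = 5.670×10⁻⁸ × 2.90610×10⁻⁴ × (3018)⁴ = 1367 W.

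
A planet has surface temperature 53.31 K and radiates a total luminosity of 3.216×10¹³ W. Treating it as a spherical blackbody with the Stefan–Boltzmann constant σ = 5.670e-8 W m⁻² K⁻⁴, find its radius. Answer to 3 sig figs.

R ≈ 2.36×10⁶ m

L = 4πR²σT⁴ ⇒ R = √(L/(4πσT⁴)).
σT⁴ = 0.457950 W/m², so R = √(3.216×10¹³/(4π×0.457950)) = 2.36×10⁶ m.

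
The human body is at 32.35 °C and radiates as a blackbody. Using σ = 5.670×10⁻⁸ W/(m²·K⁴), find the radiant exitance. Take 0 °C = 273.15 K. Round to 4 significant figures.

I ≈ 493.9 W/m²

T = 32.35 °C + 273.15 = 305.50 K.
Stefan–Boltzmann: I = σT⁴ = 5.670×10⁻⁸ × (305.50)⁴ = 493.9 W/m².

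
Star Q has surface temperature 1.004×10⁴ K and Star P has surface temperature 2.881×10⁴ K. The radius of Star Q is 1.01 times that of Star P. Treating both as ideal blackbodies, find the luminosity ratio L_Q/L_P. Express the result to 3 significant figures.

L_Q/L_P ≈ 0.0150

L ∝ R²T⁴, so L_Q/L_P = (R_Q/R_P)²(T_Q/T_P)⁴ = (1.01)² × (1.004×10⁴/2.881×10⁴)⁴ = 1.0201 × 0.0147490 = 0.0150.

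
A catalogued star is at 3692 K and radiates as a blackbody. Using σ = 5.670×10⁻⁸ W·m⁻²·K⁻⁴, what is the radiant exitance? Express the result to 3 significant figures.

Stefan–Boltzmann: I = σT⁴ = 5.670×10⁻⁸ × (3692)⁴ = 1.05×10⁷ W/m².

I ≈ 1.05×10⁷ W/m²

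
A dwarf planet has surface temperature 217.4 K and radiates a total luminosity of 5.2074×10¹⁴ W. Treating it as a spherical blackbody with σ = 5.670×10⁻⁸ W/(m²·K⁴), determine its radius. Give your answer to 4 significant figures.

R ≈ 5.720×10⁵ m

L = 4πR²σT⁴ ⇒ R = √(L/(4πσT⁴)).
σT⁴ = 126.655 W/m², so R = √(5.2074×10¹⁴/(4π×126.655)) = 5.720×10⁵ m.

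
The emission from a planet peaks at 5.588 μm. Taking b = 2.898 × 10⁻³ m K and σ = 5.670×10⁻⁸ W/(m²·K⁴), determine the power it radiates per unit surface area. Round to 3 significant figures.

I ≈ 4.10×10³ W/m²

Wien's law: T = b/λ_max = 2.898×10⁻³/5.588×10⁻⁶ = 518.611 K.
Then I = σT⁴ = 5.670×10⁻⁸×(518.611)⁴ = 4.10×10³ W/m².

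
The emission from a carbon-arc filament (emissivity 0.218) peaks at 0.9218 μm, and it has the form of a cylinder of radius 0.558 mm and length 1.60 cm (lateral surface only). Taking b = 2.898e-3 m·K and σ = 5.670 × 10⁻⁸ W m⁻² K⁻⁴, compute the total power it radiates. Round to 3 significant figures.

Wien's law: T = b/λ_max = 2.898×10⁻³/9.218×10⁻⁷ = 3143.85 K.
Lateral area A = 2πrL = 2π×5.58×10⁻⁴×0.0160 = 5.60963×10⁻⁵ m².
Then P = εσAT⁴ = 0.218×5.670×10⁻⁸×5.60963×10⁻⁵×(3143.85)⁴ = 67.7 W.

P ≈ 67.7 W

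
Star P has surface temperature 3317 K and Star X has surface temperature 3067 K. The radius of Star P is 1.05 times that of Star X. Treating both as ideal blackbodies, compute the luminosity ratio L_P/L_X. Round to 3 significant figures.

L ∝ R²T⁴, so L_P/L_X = (R_P/R_X)²(T_P/T_X)⁴ = (1.05)² × (3317/3067)⁴ = 1.1025 × 1.36813 = 1.51.

L_P/L_X ≈ 1.51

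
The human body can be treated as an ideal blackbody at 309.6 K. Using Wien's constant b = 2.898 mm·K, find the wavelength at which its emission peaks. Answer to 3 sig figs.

λ_max ≈ 9.36 μm

Wien's displacement law: λ_max = b/T = (2.898×10⁻³ m·K)/(309.6 K) = 9.360×10⁻⁶ m.
That is 9.36 μm, in the infrared range.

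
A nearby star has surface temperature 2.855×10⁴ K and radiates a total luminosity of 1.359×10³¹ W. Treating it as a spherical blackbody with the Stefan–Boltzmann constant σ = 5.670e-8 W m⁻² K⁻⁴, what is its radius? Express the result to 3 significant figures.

R ≈ 5.36×10⁹ m

L = 4πR²σT⁴ ⇒ R = √(L/(4πσT⁴)).
σT⁴ = 3.76710×10¹⁰ W/m², so R = √(1.359×10³¹/(4π×3.76710×10¹⁰)) = 5.36×10⁹ m.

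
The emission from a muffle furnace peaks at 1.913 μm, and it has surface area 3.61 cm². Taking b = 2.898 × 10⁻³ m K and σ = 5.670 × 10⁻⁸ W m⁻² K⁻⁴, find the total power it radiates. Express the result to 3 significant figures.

P ≈ 108 W

Wien's law: T = b/λ_max = 2.898×10⁻³/1.913×10⁻⁶ = 1514.90 K.
Area A = 3.61 cm² = 3.61×10⁻⁴ m².
Then P = σAT⁴ = 5.670×10⁻⁸×3.61×10⁻⁴×(1514.90)⁴ = 108 W.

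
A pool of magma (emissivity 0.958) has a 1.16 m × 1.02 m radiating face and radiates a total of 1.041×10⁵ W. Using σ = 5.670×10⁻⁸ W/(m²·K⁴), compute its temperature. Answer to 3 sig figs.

Area A = 1.16 × 1.02 = 1.1832 m².
P = εσAT⁴ ⇒ T = (P/(εσA))^(1/4) = (1.041×10⁵/(0.958×5.670×10⁻⁸×1.1832))^(1/4) = 1.13×10³ K.

T ≈ 1.13×10³ K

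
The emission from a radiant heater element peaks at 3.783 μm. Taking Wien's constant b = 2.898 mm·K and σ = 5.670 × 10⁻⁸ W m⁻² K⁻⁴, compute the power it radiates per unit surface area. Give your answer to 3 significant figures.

Wien's law: T = b/λ_max = 2.898×10⁻³/3.783×10⁻⁶ = 766.059 K.
Then I = σT⁴ = 5.670×10⁻⁸×(766.059)⁴ = 1.95×10⁴ W/m².

I ≈ 1.95×10⁴ W/m²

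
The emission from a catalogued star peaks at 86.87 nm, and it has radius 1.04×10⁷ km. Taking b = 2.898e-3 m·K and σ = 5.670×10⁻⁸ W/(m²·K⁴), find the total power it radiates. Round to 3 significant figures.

P ≈ 9.54×10³¹ W

Wien's law: T = b/λ_max = 2.898×10⁻³/8.687×10⁻⁸ = 33360.2 K.
Surface area A = 4πR² = 4π(1.04×10¹⁰ m)² = 1.35918×10²¹ m².
Then P = σAT⁴ = 5.670×10⁻⁸×1.35918×10²¹×(33360.2)⁴ = 9.54×10³¹ W.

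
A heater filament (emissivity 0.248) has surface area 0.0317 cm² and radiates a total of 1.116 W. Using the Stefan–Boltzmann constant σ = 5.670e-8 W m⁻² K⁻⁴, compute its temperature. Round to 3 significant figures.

Area A = 0.0317 cm² = 3.17×10⁻⁶ m².
P = εσAT⁴ ⇒ T = (P/(εσA))^(1/4) = (1.116/(0.248×5.670×10⁻⁸×3.17×10⁻⁶))^(1/4) = 2.24×10³ K.

T ≈ 2.24×10³ K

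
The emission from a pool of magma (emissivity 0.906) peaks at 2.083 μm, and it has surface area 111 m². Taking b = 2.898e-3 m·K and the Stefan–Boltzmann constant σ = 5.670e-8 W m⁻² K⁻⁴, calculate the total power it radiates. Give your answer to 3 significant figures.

P ≈ 2.14×10⁷ W

Wien's law: T = b/λ_max = 2.898×10⁻³/2.083×10⁻⁶ = 1391.26 K.
Area A = 111 m².
Then P = εσAT⁴ = 0.906×5.670×10⁻⁸×111×(1391.26)⁴ = 2.14×10⁷ W.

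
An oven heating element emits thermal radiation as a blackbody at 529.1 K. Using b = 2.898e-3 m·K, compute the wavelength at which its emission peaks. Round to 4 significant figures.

λ_max ≈ 5.477 μm

Wien's displacement law: λ_max = b/T = (2.898×10⁻³ m·K)/(529.1 K) = 5.4772×10⁻⁶ m.
That is 5.477 μm, in the infrared range.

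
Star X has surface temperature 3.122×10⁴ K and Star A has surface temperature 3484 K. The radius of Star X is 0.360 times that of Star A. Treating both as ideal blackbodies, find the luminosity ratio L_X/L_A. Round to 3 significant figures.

L_X/L_A ≈ 836

L ∝ R²T⁴, so L_X/L_A = (R_X/R_A)²(T_X/T_A)⁴ = (0.360)² × (3.122×10⁴/3484)⁴ = 0.1296 × 6447.91 = 836.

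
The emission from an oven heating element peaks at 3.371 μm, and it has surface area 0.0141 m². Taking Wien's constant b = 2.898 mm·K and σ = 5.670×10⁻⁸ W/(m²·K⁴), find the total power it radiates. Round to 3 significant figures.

Wien's law: T = b/λ_max = 2.898×10⁻³/3.371×10⁻⁶ = 859.686 K.
Area A = 0.0141 m².
Then P = σAT⁴ = 5.670×10⁻⁸×0.0141×(859.686)⁴ = 437 W.

P ≈ 437 W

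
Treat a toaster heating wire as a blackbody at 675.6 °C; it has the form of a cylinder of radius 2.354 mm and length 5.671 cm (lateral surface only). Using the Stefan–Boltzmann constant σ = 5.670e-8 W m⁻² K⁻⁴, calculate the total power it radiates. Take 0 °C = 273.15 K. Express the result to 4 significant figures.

P ≈ 38.53 W

T = 675.6 °C + 273.15 = 948.75 K.
Lateral area A = 2πrL = 2π×2.354×10⁻³×0.05671 = 8.38776×10⁻⁴ m².
P = σAT⁴ = 5.670×10⁻⁸ × 8.38776×10⁻⁴ × (948.75)⁴ = 38.53 W.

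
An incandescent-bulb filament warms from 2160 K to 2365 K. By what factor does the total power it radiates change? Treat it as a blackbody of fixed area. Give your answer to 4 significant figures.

P ∝ T⁴, so P₂/P₁ = (T₂/T₁)⁴ = (2365/2160)⁴ = (1.09491)⁴ = 1.437.

P₂/P₁ ≈ 1.437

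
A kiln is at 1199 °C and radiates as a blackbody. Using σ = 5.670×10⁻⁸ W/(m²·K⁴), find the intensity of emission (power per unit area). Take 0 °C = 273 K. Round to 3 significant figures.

T = 1199 °C + 273 = 1472 K.
Stefan–Boltzmann: I = σT⁴ = 5.670×10⁻⁸ × (1472)⁴ = 2.66×10⁵ W/m².

I ≈ 2.66×10⁵ W/m²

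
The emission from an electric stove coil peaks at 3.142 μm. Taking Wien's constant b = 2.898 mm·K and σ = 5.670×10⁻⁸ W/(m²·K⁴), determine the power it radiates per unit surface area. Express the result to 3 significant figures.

I ≈ 4.10×10⁴ W/m²

Wien's law: T = b/λ_max = 2.898×10⁻³/3.142×10⁻⁶ = 922.342 K.
Then I = σT⁴ = 5.670×10⁻⁸×(922.342)⁴ = 4.10×10⁴ W/m².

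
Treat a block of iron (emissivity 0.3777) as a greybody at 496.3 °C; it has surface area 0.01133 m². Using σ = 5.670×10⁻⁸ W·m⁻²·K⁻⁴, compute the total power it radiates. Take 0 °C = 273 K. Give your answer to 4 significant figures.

T = 496.3 °C + 273 = 769.3 K.
Area A = 0.01133 m².
P = εσAT⁴ = 0.3777 × 5.670×10⁻⁸ × 0.01133 × (769.3)⁴ = 84.99 W.

P ≈ 84.99 W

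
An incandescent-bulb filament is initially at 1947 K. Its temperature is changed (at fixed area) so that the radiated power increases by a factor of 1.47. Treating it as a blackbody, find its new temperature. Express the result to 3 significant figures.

P ∝ T⁴, so T₂/T₁ = (P₂/P₁)^(1/4) = (1.47)^(1/4) = 1.10111.
T₂ = 1947 × 1.10111 = 2.14×10³ K.

T₂ ≈ 2.14×10³ K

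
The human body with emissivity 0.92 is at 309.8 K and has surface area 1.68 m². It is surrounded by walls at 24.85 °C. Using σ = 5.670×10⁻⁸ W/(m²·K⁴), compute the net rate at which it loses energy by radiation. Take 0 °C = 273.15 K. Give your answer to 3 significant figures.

Surroundings: T = 24.85 °C + 273.15 = 298.00 K.
Area A = 1.68 m².
Net radiated power P_net = εσA(T⁴ − T₀⁴) = 0.92×5.670×10⁻⁸×1.68×(309.8⁴ − 298.00⁴).
T⁴ − T₀⁴ = 9.21140×10⁹ − 7.88615×10⁹ = 1.32525×10⁹ K⁴, so P_net = 116 W.

Net loss ≈ 116 W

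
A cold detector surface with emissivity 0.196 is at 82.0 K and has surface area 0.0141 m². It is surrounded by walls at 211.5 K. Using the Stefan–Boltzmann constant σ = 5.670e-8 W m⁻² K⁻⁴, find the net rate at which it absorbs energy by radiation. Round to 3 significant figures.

Net gain ≈ 0.306 W

Area A = 0.0141 m².
Net radiated power P_net = εσA(T⁴ − T₀⁴) = 0.196×5.670×10⁻⁸×0.0141×(82.0⁴ − 211.5⁴).
T⁴ − T₀⁴ = 4.52122×10⁷ − 2.00097×10⁹ = -1.95576×10⁹ K⁴, so P_net = -0.306 W — negative, meaning a net gain of 0.306 W.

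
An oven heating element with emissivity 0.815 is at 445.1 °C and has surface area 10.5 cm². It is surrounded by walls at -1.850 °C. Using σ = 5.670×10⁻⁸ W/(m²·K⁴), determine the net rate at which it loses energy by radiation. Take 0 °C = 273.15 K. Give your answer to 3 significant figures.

Net loss ≈ 12.7 W

T = 445.1 °C + 273.15 = 718.25 K.
Surroundings: T = -1.850 °C + 273.15 = 271.300 K.
Area A = 10.5 cm² = 1.05×10⁻³ m².
Net radiated power P_net = εσA(T⁴ − T₀⁴) = 0.815×5.670×10⁻⁸×1.05×10⁻³×(718.25⁴ − 271.300⁴).
T⁴ − T₀⁴ = 2.66135×10¹¹ − 5.41750×10⁹ = 2.60718×10¹¹ K⁴, so P_net = 12.7 W.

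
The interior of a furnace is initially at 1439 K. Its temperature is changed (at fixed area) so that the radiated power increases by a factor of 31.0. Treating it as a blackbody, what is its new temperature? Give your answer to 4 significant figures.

T₂ ≈ 3395 K

P ∝ T⁴, so T₂/T₁ = (P₂/P₁)^(1/4) = (31.0)^(1/4) = 2.35961.
T₂ = 1439 × 2.35961 = 3395 K.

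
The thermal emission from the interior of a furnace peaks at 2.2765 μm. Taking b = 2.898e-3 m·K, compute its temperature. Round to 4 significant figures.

Wien's law gives T = b/λ_max = (2.898×10⁻³ m·K)/(2.2765×10⁻⁶ m) = 1273 K.

T ≈ 1273 K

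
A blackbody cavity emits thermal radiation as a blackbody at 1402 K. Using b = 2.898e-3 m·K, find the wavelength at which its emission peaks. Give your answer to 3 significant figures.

λ_max ≈ 2.07×10³ nm

Wien's displacement law: λ_max = b/T = (2.898×10⁻³ m·K)/(1402 K) = 2.067×10⁻⁶ m.
That is 2.07×10³ nm, in the infrared range.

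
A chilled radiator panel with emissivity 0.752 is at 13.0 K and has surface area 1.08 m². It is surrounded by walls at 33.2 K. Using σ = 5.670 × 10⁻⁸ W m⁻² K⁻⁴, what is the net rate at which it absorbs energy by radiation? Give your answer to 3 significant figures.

Area A = 1.08 m².
Net radiated power P_net = εσA(T⁴ − T₀⁴) = 0.752×5.670×10⁻⁸×1.08×(13.0⁴ − 33.2⁴).
T⁴ − T₀⁴ = 28561.0 − 1.21493×10⁶ = -1.18637×10⁶ K⁴, so P_net = -0.0546 W — negative, meaning a net gain of 0.0546 W.

Net gain ≈ 0.0546 W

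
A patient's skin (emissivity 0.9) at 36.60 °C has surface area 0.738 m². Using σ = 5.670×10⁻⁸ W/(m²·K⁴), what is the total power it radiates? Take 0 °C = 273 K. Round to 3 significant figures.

P ≈ 346 W

T = 36.60 °C + 273 = 309.60 K.
Area A = 0.738 m².
P = εσAT⁴ = 0.9 × 5.670×10⁻⁸ × 0.738 × (309.60)⁴ = 346 W.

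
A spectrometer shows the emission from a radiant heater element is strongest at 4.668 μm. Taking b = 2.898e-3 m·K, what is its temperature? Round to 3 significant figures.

T ≈ 621 K

Wien's law gives T = b/λ_max = (2.898×10⁻³ m·K)/(4.668×10⁻⁶ m) = 621 K.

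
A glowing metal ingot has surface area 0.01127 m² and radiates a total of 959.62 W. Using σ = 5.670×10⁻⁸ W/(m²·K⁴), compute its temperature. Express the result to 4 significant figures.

T ≈ 1107 K

Area A = 0.01127 m².
P = σAT⁴ ⇒ T = (P/(σA))^(1/4) = (959.62/(5.670×10⁻⁸×0.01127))^(1/4) = 1107 K.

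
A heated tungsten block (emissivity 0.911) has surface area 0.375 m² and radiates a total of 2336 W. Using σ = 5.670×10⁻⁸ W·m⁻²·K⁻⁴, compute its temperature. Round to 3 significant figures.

Area A = 0.375 m².
P = εσAT⁴ ⇒ T = (P/(εσA))^(1/4) = (2336/(0.911×5.670×10⁻⁸×0.375))^(1/4) = 589 K.

T ≈ 589 K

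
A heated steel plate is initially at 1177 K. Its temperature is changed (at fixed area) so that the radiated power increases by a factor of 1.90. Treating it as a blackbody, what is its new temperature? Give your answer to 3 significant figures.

P ∝ T⁴, so T₂/T₁ = (P₂/P₁)^(1/4) = (1.90)^(1/4) = 1.17405.
T₂ = 1177 × 1.17405 = 1.38×10³ K.

T₂ ≈ 1.38×10³ K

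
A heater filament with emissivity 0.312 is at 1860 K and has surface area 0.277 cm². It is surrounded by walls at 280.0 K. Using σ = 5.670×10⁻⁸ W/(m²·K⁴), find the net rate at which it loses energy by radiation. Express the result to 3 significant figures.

Area A = 0.277 cm² = 2.77×10⁻⁵ m².
Net radiated power P_net = εσA(T⁴ − T₀⁴) = 0.312×5.670×10⁻⁸×2.77×10⁻⁵×(1860⁴ − 280.0⁴).
T⁴ − T₀⁴ = 1.19688×10¹³ − 6.14656×10⁹ = 1.19627×10¹³ K⁴, so P_net = 5.86 W.

Net loss ≈ 5.86 W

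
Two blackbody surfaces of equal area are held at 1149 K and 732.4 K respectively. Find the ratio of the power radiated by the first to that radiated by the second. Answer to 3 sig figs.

P₁/P₂ ≈ 6.06

With equal areas, P₁/P₂ = (T₁/T₂)⁴ = (1149/732.4)⁴ = 6.06.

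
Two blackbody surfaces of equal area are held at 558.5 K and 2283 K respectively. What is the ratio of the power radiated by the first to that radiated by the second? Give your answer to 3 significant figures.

With equal areas, P₁/P₂ = (T₁/T₂)⁴ = (558.5/2283)⁴ = 3.58×10⁻³.

P₁/P₂ ≈ 3.58×10⁻³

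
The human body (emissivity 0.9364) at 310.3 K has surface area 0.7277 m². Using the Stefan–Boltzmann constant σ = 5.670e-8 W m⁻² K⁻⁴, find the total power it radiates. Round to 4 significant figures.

P ≈ 358.2 W

Area A = 0.7277 m².
P = εσAT⁴ = 0.9364 × 5.670×10⁻⁸ × 0.7277 × (310.3)⁴ = 358.2 W.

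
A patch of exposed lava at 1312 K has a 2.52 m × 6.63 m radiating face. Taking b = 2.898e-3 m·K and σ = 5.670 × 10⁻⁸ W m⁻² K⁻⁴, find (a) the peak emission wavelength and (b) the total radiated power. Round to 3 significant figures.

λ_max ≈ 2.21 μm; P ≈ 2.81×10⁶ W

(a) λ_max = b/T = 2.898×10⁻³/1312 = 2.209×10⁻⁶ m = 2.21 μm.
Area A = 2.52 × 6.63 = 16.7076 m².
(b) P = σAT⁴ = 5.670×10⁻⁸×16.7076×(1312)⁴ = 2.81×10⁶ W.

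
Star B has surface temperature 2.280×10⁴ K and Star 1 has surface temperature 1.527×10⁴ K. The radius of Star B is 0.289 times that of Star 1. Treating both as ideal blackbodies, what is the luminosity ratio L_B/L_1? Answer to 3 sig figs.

L ∝ R²T⁴, so L_B/L_1 = (R_B/R_1)²(T_B/T_1)⁴ = (0.289)² × (2.280×10⁴/1.527×10⁴)⁴ = 0.083521 × 4.97031 = 0.415.

L_B/L_1 ≈ 0.415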